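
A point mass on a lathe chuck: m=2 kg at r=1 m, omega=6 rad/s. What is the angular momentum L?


Given: m = 2 kg, r = 1 m, omega = 6 rad/s
For a point mass: I = m*r^2
I = 2*1^2 = 2*1 = 2
L = I*omega = 2*6
L = 12 kg*m^2/s

12 kg*m^2/s


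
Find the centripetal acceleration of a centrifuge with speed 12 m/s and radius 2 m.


Given: v = 12 m/s, r = 2 m
Using a_c = v^2 / r
a_c = 12^2 / 2
a_c = 144 / 2
a_c = 72 m/s^2

72 m/s^2


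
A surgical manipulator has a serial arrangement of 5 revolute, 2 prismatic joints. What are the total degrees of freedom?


Given: serial robot with 5 revolute, 2 prismatic joints
DOF contribution per joint type: revolute=1, prismatic=1, spherical=3, fixed=0
DOF = 5*1 + 2*1
DOF = 7

7


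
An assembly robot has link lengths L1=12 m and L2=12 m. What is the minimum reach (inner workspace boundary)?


Given: L1 = 12 m, L2 = 12 m
For a 2-link planar arm, min reach = |L1 - L2| (second link folded back)
Min reach = |12 - 12|
Min reach = 0 m

0 m


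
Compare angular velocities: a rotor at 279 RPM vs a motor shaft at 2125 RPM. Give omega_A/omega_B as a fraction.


Given: RPM_A = 279, RPM_B = 2125
omega = 2*pi*RPM/60, so omega_A/omega_B = RPM_A / RPM_B
omega_A/omega_B = 279 / 2125
omega_A/omega_B = 279/2125

279/2125


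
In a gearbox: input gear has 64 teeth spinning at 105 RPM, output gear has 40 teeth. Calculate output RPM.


Given: N1 = 64 teeth, w1 = 105 RPM, N2 = 40 teeth
Using N1*w1 = N2*w2
w2 = N1*w1 / N2
w2 = 64*105 / 40
w2 = 6720 / 40
w2 = 168 RPM

168 RPM


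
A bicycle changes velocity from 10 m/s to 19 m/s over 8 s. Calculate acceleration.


Given: initial velocity v0 = 10 m/s, final velocity v = 19 m/s, time t = 8 s
Using a = (v - v0) / t
a = (19 - 10) / 8
a = 9 / 8
a = 9/8 m/s^2

9/8 m/s^2


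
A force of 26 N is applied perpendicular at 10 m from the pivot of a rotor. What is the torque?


Given: F = 26 N, r = 10 m, angle = 90 deg (perpendicular)
Using tau = F * r * sin(90)
sin(90) = 1
tau = 26 * 10 * 1
tau = 260 Nm

260 Nm


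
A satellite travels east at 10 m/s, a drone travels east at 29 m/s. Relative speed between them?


Given: v_A = 10 m/s east, v_B = 29 m/s east
Both move in the same direction; relative speed = |v_A - v_B|
|10 - 29| = |-19|
= 19 m/s

19 m/s


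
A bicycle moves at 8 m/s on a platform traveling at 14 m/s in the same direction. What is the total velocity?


Given: object velocity = 8 m/s, platform velocity = 14 m/s (same direction)
Using classical velocity addition: v_total = v_object + v_platform
v_total = 8 + 14
v_total = 22 m/s

22 m/s


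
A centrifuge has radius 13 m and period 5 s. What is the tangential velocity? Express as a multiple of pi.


Given: radius r = 13 m, period T = 5 s
Using v = 2*pi*r / T
v = 2*pi*13 / 5
v = 26*pi / 5
v = 26/5*pi m/s

26/5*pi m/s


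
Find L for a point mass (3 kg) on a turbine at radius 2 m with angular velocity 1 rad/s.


Given: m = 3 kg, r = 2 m, omega = 1 rad/s
For a point mass: I = m*r^2
I = 3*2^2 = 3*4 = 12
L = I*omega = 12*1
L = 12 kg*m^2/s

12 kg*m^2/s


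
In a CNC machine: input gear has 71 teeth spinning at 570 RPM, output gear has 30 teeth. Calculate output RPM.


Given: N1 = 71 teeth, w1 = 570 RPM, N2 = 30 teeth
Using N1*w1 = N2*w2
w2 = N1*w1 / N2
w2 = 71*570 / 30
w2 = 40470 / 30
w2 = 1349 RPM

1349 RPM


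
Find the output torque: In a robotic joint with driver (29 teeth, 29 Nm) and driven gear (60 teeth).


Given: N1 = 29, N2 = 60, T1 = 29 Nm
Using T2/T1 = N2/N1
T2 = T1 * N2 / N1
T2 = 29 * 60 / 29
T2 = 1740 / 29
T2 = 60 Nm

60 Nm


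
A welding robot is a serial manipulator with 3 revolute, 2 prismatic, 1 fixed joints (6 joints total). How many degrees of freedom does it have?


Given: serial robot with 3 revolute, 2 prismatic, 1 fixed joints
DOF contribution per joint type: revolute=1, prismatic=1, spherical=3, fixed=0
DOF = 3*1 + 2*1 + 1*0
DOF = 5

5


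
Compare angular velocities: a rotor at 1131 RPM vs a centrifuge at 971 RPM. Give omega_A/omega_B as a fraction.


Given: RPM_A = 1131, RPM_B = 971
omega = 2*pi*RPM/60, so omega_A/omega_B = RPM_A / RPM_B
omega_A/omega_B = 1131 / 971
omega_A/omega_B = 1131/971

1131/971


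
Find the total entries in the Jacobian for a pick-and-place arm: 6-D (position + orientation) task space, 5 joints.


Given: task space dimension = 6, joints = 5
Jacobian is a 6 x 5 matrix
Total entries = rows * columns
Total = 6 * 5
Total = 30

30


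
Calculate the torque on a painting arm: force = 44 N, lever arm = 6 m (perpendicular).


Given: F = 44 N, r = 6 m, angle = 90 deg (perpendicular)
Using tau = F * r * sin(90)
sin(90) = 1
tau = 44 * 6 * 1
tau = 264 Nm

264 Nm


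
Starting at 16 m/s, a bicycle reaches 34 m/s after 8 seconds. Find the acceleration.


Given: initial velocity v0 = 16 m/s, final velocity v = 34 m/s, time t = 8 s
Using a = (v - v0) / t
a = (34 - 16) / 8
a = 18 / 8
a = 9/4 m/s^2

9/4 m/s^2


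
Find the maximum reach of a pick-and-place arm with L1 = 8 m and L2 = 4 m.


Given: L1 = 8 m, L2 = 4 m
For a 2-link planar arm, max reach = L1 + L2 (fully extended)
Max reach = 8 + 4
Max reach = 12 m

12 m


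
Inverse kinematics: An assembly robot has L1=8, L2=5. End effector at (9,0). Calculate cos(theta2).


Given: L1 = 8, L2 = 5, target (x, y) = (9, 0)
Using cos(theta2) = (x^2 + y^2 - L1^2 - L2^2) / (2*L1*L2)
x^2 + y^2 = 9^2 + 0 = 81
L1^2 + L2^2 = 64 + 25 = 89
Numerator = 81 - 89 = -8
Denominator = 2*8*5 = 80
cos(theta2) = -8/80 = -1/10

-1/10


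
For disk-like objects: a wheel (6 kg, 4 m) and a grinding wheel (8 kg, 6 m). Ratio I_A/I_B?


Given: M1=6 kg, R1=4 m, M2=8 kg, R2=6 m
For a disk: I = (1/2)*M*R^2, so I_A/I_B = (M1*R1^2)/(M2*R2^2)
M1*R1^2 = 6*16 = 96
M2*R2^2 = 8*36 = 288
I_A/I_B = 96/288 = 1/3

1/3


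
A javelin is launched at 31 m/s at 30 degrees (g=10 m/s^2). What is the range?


Given: v0 = 31 m/s, theta = 30 deg, g = 10 m/s^2
sin(2*30) = sin(60) = sqrt(3)/2
Using R = v0^2 * sin(2*theta) / g
R = 31^2 * (sqrt(3)/2) / 10
R = 961 * sqrt(3) / 20
R = 961/20*sqrt(3) m

961/20*sqrt(3) m


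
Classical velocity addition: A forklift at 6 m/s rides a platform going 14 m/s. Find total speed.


Given: object velocity = 6 m/s, platform velocity = 14 m/s (same direction)
Using classical velocity addition: v_total = v_object + v_platform
v_total = 6 + 14
v_total = 20 m/s

20 m/s


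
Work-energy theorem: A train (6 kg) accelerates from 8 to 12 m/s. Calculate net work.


Given: m = 6 kg, v0 = 8 m/s, v = 12 m/s
Using W = (1/2)*m*(v^2 - v0^2)
v^2 = 12^2 = 144
v0^2 = 8^2 = 64
v^2 - v0^2 = 144 - 64 = 80
W = (1/2)*6*80 = 240 J

240 J


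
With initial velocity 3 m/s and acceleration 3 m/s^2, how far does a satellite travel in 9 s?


Given: v0 = 3 m/s, a = 3 m/s^2, t = 9 s
Using s = v0*t + (1/2)*a*t^2
s = 3*9 + (1/2)*3*9^2
s = 27 + (1/2)*243
s = 27 + 243/2
s = 297/2

297/2 m


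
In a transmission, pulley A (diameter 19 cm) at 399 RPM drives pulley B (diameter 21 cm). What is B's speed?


Given: D1 = 19 cm, w1 = 399 RPM, D2 = 21 cm
Using D1*w1 = D2*w2
w2 = D1*w1 / D2
w2 = 19*399 / 21
w2 = 7581 / 21
w2 = 361 RPM

361 RPM


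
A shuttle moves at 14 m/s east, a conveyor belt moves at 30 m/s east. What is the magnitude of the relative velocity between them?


Given: v_A = 14 m/s east, v_B = 30 m/s east
Both move in the same direction; relative speed = |v_A - v_B|
|14 - 30| = |-16|
= 16 m/s

16 m/s


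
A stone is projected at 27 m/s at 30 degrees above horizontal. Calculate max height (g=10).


Given: v0 = 27 m/s, theta = 30 deg, g = 10 m/s^2
sin^2(30) = 1/4
Using H = v0^2 * sin^2(theta) / (2*g)
H = 27^2 * 1/4 / (2*10)
H = 729 * 1/4 / 20
H = 729/4 / 20
H = 729/80 m

729/80 m


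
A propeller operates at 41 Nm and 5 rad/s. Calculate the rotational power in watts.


Given: tau = 41 Nm, omega = 5 rad/s
Using P = tau * omega
P = 41 * 5
P = 205 W

205 W


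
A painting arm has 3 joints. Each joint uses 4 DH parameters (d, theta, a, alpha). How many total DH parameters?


Given: 3 joints, 4 DH parameters per joint (d, theta, a, alpha)
Total DH parameters = number_of_joints * 4
Total = 3 * 4
Total = 12

12


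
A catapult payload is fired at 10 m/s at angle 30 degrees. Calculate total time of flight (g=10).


Given: v0 = 10 m/s, theta = 30 deg, g = 10 m/s^2
sin(30) = 1/2
Using T = 2*v0*sin(theta) / g
T = 2*10*1/2 / 10
T = 10 / 10
T = 1 s

1 s


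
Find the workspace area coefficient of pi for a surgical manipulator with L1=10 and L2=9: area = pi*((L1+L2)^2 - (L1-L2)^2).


Given: L1 = 10, L2 = 9
(L1+L2)^2 = (19)^2 = 361
(L1-L2)^2 = (1)^2 = 1
Difference = 361 - 1 = 360
This equals 4*L1*L2 = 4*10*9 = 360
Workspace area = 360*pi

360


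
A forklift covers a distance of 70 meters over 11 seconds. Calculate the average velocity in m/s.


Given: distance d = 70 m, time t = 11 s
Using v = d / t
v = 70 / 11
v = 70/11 m/s

70/11 m/s


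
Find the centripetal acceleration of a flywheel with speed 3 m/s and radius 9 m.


Given: v = 3 m/s, r = 9 m
Using a_c = v^2 / r
a_c = 3^2 / 9
a_c = 9 / 9
a_c = 1 m/s^2

1 m/s^2


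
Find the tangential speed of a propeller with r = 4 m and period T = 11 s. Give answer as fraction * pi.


Given: radius r = 4 m, period T = 11 s
Using v = 2*pi*r / T
v = 2*pi*4 / 11
v = 8*pi / 11
v = 8/11*pi m/s

8/11*pi m/s


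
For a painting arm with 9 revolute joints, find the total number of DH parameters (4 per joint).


Given: 9 joints, 4 DH parameters per joint (d, theta, a, alpha)
Total DH parameters = number_of_joints * 4
Total = 9 * 4
Total = 36

36


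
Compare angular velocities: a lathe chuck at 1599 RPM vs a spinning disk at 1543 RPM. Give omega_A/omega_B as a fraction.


Given: RPM_A = 1599, RPM_B = 1543
omega = 2*pi*RPM/60, so omega_A/omega_B = RPM_A / RPM_B
omega_A/omega_B = 1599 / 1543
omega_A/omega_B = 1599/1543

1599/1543


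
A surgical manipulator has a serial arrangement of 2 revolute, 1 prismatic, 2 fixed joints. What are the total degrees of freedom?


Given: serial robot with 2 revolute, 1 prismatic, 2 fixed joints
DOF contribution per joint type: revolute=1, prismatic=1, spherical=3, fixed=0
DOF = 2*1 + 1*1 + 2*0
DOF = 3

3


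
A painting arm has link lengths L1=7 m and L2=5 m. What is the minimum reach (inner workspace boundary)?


Given: L1 = 7 m, L2 = 5 m
For a 2-link planar arm, min reach = |L1 - L2| (second link folded back)
Min reach = |7 - 5|
Min reach = 2 m

2 m


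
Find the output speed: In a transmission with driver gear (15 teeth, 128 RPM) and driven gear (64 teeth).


Given: N1 = 15 teeth, w1 = 128 RPM, N2 = 64 teeth
Using N1*w1 = N2*w2
w2 = N1*w1 / N2
w2 = 15*128 / 64
w2 = 1920 / 64
w2 = 30 RPM

30 RPM


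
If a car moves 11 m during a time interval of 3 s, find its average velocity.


Given: distance d = 11 m, time t = 3 s
Using v = d / t
v = 11 / 3
v = 11/3 m/s

11/3 m/s


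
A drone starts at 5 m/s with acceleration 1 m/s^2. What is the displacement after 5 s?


Given: v0 = 5 m/s, a = 1 m/s^2, t = 5 s
Using s = v0*t + (1/2)*a*t^2
s = 5*5 + (1/2)*1*5^2
s = 25 + (1/2)*25
s = 25 + 25/2
s = 75/2

75/2 m


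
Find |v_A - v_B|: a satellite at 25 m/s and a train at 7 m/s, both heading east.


Given: v_A = 25 m/s east, v_B = 7 m/s east
Both move in the same direction; relative speed = |v_A - v_B|
|25 - 7| = |18|
= 18 m/s

18 m/s


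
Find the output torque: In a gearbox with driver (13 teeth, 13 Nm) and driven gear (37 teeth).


Given: N1 = 13, N2 = 37, T1 = 13 Nm
Using T2/T1 = N2/N1
T2 = T1 * N2 / N1
T2 = 13 * 37 / 13
T2 = 481 / 13
T2 = 37 Nm

37 Nm


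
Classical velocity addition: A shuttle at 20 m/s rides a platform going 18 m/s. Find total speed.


Given: object velocity = 20 m/s, platform velocity = 18 m/s (same direction)
Using classical velocity addition: v_total = v_object + v_platform
v_total = 20 + 18
v_total = 38 m/s

38 m/s


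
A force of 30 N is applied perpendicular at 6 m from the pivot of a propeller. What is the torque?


Given: F = 30 N, r = 6 m, angle = 90 deg (perpendicular)
Using tau = F * r * sin(90)
sin(90) = 1
tau = 30 * 6 * 1
tau = 180 Nm

180 Nm


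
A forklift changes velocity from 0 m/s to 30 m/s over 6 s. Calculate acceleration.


Given: initial velocity v0 = 0 m/s, final velocity v = 30 m/s, time t = 6 s
Using a = (v - v0) / t
a = (30 - 0) / 6
a = 30 / 6
a = 5 m/s^2

5 m/s^2


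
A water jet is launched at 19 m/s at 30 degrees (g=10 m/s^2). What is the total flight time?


Given: v0 = 19 m/s, theta = 30 deg, g = 10 m/s^2
sin(30) = 1/2
Using T = 2*v0*sin(theta) / g
T = 2*19*1/2 / 10
T = 19 / 10
T = 19/10 s

19/10 s


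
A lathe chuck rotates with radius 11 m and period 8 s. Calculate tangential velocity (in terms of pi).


Given: radius r = 11 m, period T = 8 s
Using v = 2*pi*r / T
v = 2*pi*11 / 8
v = 22*pi / 8
v = 11/4*pi m/s

11/4*pi m/s


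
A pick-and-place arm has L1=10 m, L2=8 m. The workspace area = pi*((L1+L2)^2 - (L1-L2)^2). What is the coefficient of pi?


Given: L1 = 10, L2 = 8
(L1+L2)^2 = (18)^2 = 324
(L1-L2)^2 = (2)^2 = 4
Difference = 324 - 4 = 320
This equals 4*L1*L2 = 4*10*8 = 320
Workspace area = 320*pi

320


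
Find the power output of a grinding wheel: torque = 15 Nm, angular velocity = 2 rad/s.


Given: tau = 15 Nm, omega = 2 rad/s
Using P = tau * omega
P = 15 * 2
P = 30 W

30 W


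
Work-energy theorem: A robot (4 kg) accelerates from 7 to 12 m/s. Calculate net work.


Given: m = 4 kg, v0 = 7 m/s, v = 12 m/s
Using W = (1/2)*m*(v^2 - v0^2)
v^2 = 12^2 = 144
v0^2 = 7^2 = 49
v^2 - v0^2 = 144 - 49 = 95
W = (1/2)*4*95 = 190 J

190 J


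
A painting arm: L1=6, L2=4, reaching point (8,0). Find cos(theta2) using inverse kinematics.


Given: L1 = 6, L2 = 4, target (x, y) = (8, 0)
Using cos(theta2) = (x^2 + y^2 - L1^2 - L2^2) / (2*L1*L2)
x^2 + y^2 = 8^2 + 0 = 64
L1^2 + L2^2 = 36 + 16 = 52
Numerator = 64 - 52 = 12
Denominator = 2*6*4 = 48
cos(theta2) = 12/48 = 1/4

1/4


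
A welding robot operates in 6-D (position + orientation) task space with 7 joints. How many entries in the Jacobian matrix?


Given: task space dimension = 6, joints = 7
Jacobian is a 6 x 7 matrix
Total entries = rows * columns
Total = 6 * 7
Total = 42

42


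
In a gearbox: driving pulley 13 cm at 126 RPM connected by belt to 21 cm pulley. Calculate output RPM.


Given: D1 = 13 cm, w1 = 126 RPM, D2 = 21 cm
Using D1*w1 = D2*w2
w2 = D1*w1 / D2
w2 = 13*126 / 21
w2 = 1638 / 21
w2 = 78 RPM

78 RPM


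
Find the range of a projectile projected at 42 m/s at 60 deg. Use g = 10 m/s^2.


Given: v0 = 42 m/s, theta = 60 deg, g = 10 m/s^2
sin(2*60) = sin(120) = sqrt(3)/2
Using R = v0^2 * sin(2*theta) / g
R = 42^2 * (sqrt(3)/2) / 10
R = 1764 * sqrt(3) / 20
R = 441/5*sqrt(3) m

441/5*sqrt(3) m


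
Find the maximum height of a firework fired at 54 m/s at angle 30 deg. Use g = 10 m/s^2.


Given: v0 = 54 m/s, theta = 30 deg, g = 10 m/s^2
sin^2(30) = 1/4
Using H = v0^2 * sin^2(theta) / (2*g)
H = 54^2 * 1/4 / (2*10)
H = 2916 * 1/4 / 20
H = 729 / 20
H = 729/20 m

729/20 m


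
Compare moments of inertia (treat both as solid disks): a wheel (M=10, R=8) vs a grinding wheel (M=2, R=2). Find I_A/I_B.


Given: M1=10 kg, R1=8 m, M2=2 kg, R2=2 m
For a disk: I = (1/2)*M*R^2, so I_A/I_B = (M1*R1^2)/(M2*R2^2)
M1*R1^2 = 10*64 = 640
M2*R2^2 = 2*4 = 8
I_A/I_B = 640/8 = 80

80


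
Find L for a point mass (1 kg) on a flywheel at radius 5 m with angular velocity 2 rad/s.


Given: m = 1 kg, r = 5 m, omega = 2 rad/s
For a point mass: I = m*r^2
I = 1*5^2 = 1*25 = 25
L = I*omega = 25*2
L = 50 kg*m^2/s

50 kg*m^2/s


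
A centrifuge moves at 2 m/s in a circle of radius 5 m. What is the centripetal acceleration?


Given: v = 2 m/s, r = 5 m
Using a_c = v^2 / r
a_c = 2^2 / 5
a_c = 4 / 5
a_c = 4/5 m/s^2

4/5 m/s^2


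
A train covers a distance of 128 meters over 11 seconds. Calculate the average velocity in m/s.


Given: distance d = 128 m, time t = 11 s
Using v = d / t
v = 128 / 11
v = 128/11 m/s

128/11 m/s


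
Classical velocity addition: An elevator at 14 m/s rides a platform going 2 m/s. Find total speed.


Given: object velocity = 14 m/s, platform velocity = 2 m/s (same direction)
Using classical velocity addition: v_total = v_object + v_platform
v_total = 14 + 2
v_total = 16 m/s

16 m/s


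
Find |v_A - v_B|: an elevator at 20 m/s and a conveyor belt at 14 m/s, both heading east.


Given: v_A = 20 m/s east, v_B = 14 m/s east
Both move in the same direction; relative speed = |v_A - v_B|
|20 - 14| = |6|
= 6 m/s

6 m/s


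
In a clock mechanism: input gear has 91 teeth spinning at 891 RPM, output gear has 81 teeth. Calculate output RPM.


Given: N1 = 91 teeth, w1 = 891 RPM, N2 = 81 teeth
Using N1*w1 = N2*w2
w2 = N1*w1 / N2
w2 = 91*891 / 81
w2 = 81081 / 81
w2 = 1001 RPM

1001 RPM


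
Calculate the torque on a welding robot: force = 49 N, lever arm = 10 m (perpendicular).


Given: F = 49 N, r = 10 m, angle = 90 deg (perpendicular)
Using tau = F * r * sin(90)
sin(90) = 1
tau = 49 * 10 * 1
tau = 490 Nm

490 Nm


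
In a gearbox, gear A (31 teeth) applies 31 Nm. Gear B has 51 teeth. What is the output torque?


Given: N1 = 31, N2 = 51, T1 = 31 Nm
Using T2/T1 = N2/N1
T2 = T1 * N2 / N1
T2 = 31 * 51 / 31
T2 = 1581 / 31
T2 = 51 Nm

51 Nm


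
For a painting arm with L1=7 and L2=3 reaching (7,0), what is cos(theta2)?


Given: L1 = 7, L2 = 3, target (x, y) = (7, 0)
Using cos(theta2) = (x^2 + y^2 - L1^2 - L2^2) / (2*L1*L2)
x^2 + y^2 = 7^2 + 0 = 49
L1^2 + L2^2 = 49 + 9 = 58
Numerator = 49 - 58 = -9
Denominator = 2*7*3 = 42
cos(theta2) = -9/42 = -3/14

-3/14


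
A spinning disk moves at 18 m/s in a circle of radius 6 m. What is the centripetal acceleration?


Given: v = 18 m/s, r = 6 m
Using a_c = v^2 / r
a_c = 18^2 / 6
a_c = 324 / 6
a_c = 54 m/s^2

54 m/s^2


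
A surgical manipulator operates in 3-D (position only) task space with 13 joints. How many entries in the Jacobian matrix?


Given: task space dimension = 3, joints = 13
Jacobian is a 3 x 13 matrix
Total entries = rows * columns
Total = 3 * 13
Total = 39

39


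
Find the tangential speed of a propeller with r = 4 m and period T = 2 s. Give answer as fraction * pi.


Given: radius r = 4 m, period T = 2 s
Using v = 2*pi*r / T
v = 2*pi*4 / 2
v = 8*pi / 2
v = 4*pi m/s

4*pi m/s


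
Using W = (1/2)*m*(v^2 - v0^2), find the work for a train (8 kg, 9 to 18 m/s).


Given: m = 8 kg, v0 = 9 m/s, v = 18 m/s
Using W = (1/2)*m*(v^2 - v0^2)
v^2 = 18^2 = 324
v0^2 = 9^2 = 81
v^2 - v0^2 = 324 - 81 = 243
W = (1/2)*8*243 = 972 J

972 J


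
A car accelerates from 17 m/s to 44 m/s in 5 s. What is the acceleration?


Given: initial velocity v0 = 17 m/s, final velocity v = 44 m/s, time t = 5 s
Using a = (v - v0) / t
a = (44 - 17) / 5
a = 27 / 5
a = 27/5 m/s^2

27/5 m/s^2


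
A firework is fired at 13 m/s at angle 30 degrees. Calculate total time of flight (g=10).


Given: v0 = 13 m/s, theta = 30 deg, g = 10 m/s^2
sin(30) = 1/2
Using T = 2*v0*sin(theta) / g
T = 2*13*1/2 / 10
T = 13 / 10
T = 13/10 s

13/10 s


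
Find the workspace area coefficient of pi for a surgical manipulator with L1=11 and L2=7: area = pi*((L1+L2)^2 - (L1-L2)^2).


Given: L1 = 11, L2 = 7
(L1+L2)^2 = (18)^2 = 324
(L1-L2)^2 = (4)^2 = 16
Difference = 324 - 16 = 308
This equals 4*L1*L2 = 4*11*7 = 308
Workspace area = 308*pi

308


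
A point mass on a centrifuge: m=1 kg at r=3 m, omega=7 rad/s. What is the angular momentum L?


Given: m = 1 kg, r = 3 m, omega = 7 rad/s
For a point mass: I = m*r^2
I = 1*3^2 = 1*9 = 9
L = I*omega = 9*7
L = 63 kg*m^2/s

63 kg*m^2/s


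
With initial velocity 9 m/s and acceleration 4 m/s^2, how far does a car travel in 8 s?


Given: v0 = 9 m/s, a = 4 m/s^2, t = 8 s
Using s = v0*t + (1/2)*a*t^2
s = 9*8 + (1/2)*4*8^2
s = 72 + (1/2)*256
s = 72 + 128
s = 200

200 m


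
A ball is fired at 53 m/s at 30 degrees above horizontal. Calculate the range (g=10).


Given: v0 = 53 m/s, theta = 30 deg, g = 10 m/s^2
sin(2*30) = sin(60) = sqrt(3)/2
Using R = v0^2 * sin(2*theta) / g
R = 53^2 * (sqrt(3)/2) / 10
R = 2809 * sqrt(3) / 20
R = 2809/20*sqrt(3) m

2809/20*sqrt(3) m


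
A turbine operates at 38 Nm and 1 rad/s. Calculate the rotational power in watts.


Given: tau = 38 Nm, omega = 1 rad/s
Using P = tau * omega
P = 38 * 1
P = 38 W

38 W


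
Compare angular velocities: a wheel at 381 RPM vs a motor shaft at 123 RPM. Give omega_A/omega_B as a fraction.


Given: RPM_A = 381, RPM_B = 123
omega = 2*pi*RPM/60, so omega_A/omega_B = RPM_A / RPM_B
omega_A/omega_B = 381 / 123
omega_A/omega_B = 127/41

127/41


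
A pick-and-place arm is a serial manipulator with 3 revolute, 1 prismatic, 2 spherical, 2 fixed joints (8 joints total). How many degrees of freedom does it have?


Given: serial robot with 3 revolute, 1 prismatic, 2 spherical, 2 fixed joints
DOF contribution per joint type: revolute=1, prismatic=1, spherical=3, fixed=0
DOF = 3*1 + 1*1 + 2*3 + 2*0
DOF = 10

10


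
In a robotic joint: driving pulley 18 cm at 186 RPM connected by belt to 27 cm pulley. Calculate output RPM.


Given: D1 = 18 cm, w1 = 186 RPM, D2 = 27 cm
Using D1*w1 = D2*w2
w2 = D1*w1 / D2
w2 = 18*186 / 27
w2 = 3348 / 27
w2 = 124 RPM

124 RPM


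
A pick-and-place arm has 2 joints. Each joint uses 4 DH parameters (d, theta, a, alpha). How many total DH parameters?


Given: 2 joints, 4 DH parameters per joint (d, theta, a, alpha)
Total DH parameters = number_of_joints * 4
Total = 2 * 4
Total = 8

8


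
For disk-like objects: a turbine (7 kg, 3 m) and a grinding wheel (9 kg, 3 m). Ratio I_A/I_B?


Given: M1=7 kg, R1=3 m, M2=9 kg, R2=3 m
For a disk: I = (1/2)*M*R^2, so I_A/I_B = (M1*R1^2)/(M2*R2^2)
M1*R1^2 = 7*9 = 63
M2*R2^2 = 9*9 = 81
I_A/I_B = 63/81 = 7/9

7/9


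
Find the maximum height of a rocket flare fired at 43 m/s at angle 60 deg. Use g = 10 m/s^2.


Given: v0 = 43 m/s, theta = 60 deg, g = 10 m/s^2
sin^2(60) = 3/4
Using H = v0^2 * sin^2(theta) / (2*g)
H = 43^2 * 3/4 / (2*10)
H = 1849 * 3/4 / 20
H = 5547/4 / 20
H = 5547/80 m

5547/80 m


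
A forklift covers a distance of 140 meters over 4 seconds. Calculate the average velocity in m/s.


Given: distance d = 140 m, time t = 4 s
Using v = d / t
v = 140 / 4
v = 35 m/s

35 m/s


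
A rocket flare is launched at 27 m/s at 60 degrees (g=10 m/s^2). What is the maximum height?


Given: v0 = 27 m/s, theta = 60 deg, g = 10 m/s^2
sin^2(60) = 3/4
Using H = v0^2 * sin^2(theta) / (2*g)
H = 27^2 * 3/4 / (2*10)
H = 729 * 3/4 / 20
H = 2187/4 / 20
H = 2187/80 m

2187/80 m


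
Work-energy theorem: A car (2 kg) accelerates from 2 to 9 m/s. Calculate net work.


Given: m = 2 kg, v0 = 2 m/s, v = 9 m/s
Using W = (1/2)*m*(v^2 - v0^2)
v^2 = 9^2 = 81
v0^2 = 2^2 = 4
v^2 - v0^2 = 81 - 4 = 77
W = (1/2)*2*77 = 77 J

77 J


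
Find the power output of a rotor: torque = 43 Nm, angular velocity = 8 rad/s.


Given: tau = 43 Nm, omega = 8 rad/s
Using P = tau * omega
P = 43 * 8
P = 344 W

344 W


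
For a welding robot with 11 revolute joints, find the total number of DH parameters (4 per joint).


Given: 11 joints, 4 DH parameters per joint (d, theta, a, alpha)
Total DH parameters = number_of_joints * 4
Total = 11 * 4
Total = 44

44


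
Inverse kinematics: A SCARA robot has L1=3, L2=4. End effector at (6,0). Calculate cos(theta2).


Given: L1 = 3, L2 = 4, target (x, y) = (6, 0)
Using cos(theta2) = (x^2 + y^2 - L1^2 - L2^2) / (2*L1*L2)
x^2 + y^2 = 6^2 + 0 = 36
L1^2 + L2^2 = 9 + 16 = 25
Numerator = 36 - 25 = 11
Denominator = 2*3*4 = 24
cos(theta2) = 11/24 = 11/24

11/24


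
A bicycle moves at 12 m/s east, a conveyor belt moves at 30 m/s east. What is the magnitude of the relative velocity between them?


Given: v_A = 12 m/s east, v_B = 30 m/s east
Both move in the same direction; relative speed = |v_A - v_B|
|12 - 30| = |-18|
= 18 m/s

18 m/s


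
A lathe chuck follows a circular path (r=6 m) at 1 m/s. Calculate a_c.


Given: v = 1 m/s, r = 6 m
Using a_c = v^2 / r
a_c = 1^2 / 6
a_c = 1 / 6
a_c = 1/6 m/s^2

1/6 m/s^2


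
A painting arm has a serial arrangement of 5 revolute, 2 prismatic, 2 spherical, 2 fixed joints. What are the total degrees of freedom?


Given: serial robot with 5 revolute, 2 prismatic, 2 spherical, 2 fixed joints
DOF contribution per joint type: revolute=1, prismatic=1, spherical=3, fixed=0
DOF = 5*1 + 2*1 + 2*3 + 2*0
DOF = 13

13


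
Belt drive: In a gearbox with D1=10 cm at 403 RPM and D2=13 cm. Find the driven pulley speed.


Given: D1 = 10 cm, w1 = 403 RPM, D2 = 13 cm
Using D1*w1 = D2*w2
w2 = D1*w1 / D2
w2 = 10*403 / 13
w2 = 4030 / 13
w2 = 310 RPM

310 RPM


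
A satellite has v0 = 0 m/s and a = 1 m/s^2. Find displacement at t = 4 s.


Given: v0 = 0 m/s, a = 1 m/s^2, t = 4 s
Using s = v0*t + (1/2)*a*t^2
s = 0*4 + (1/2)*1*4^2
s = 0 + (1/2)*16
s = 0 + 8
s = 8

8 m


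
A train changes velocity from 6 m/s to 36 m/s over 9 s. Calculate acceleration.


Given: initial velocity v0 = 6 m/s, final velocity v = 36 m/s, time t = 9 s
Using a = (v - v0) / t
a = (36 - 6) / 9
a = 30 / 9
a = 10/3 m/s^2

10/3 m/s^2


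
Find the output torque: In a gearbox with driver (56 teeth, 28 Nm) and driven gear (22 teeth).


Given: N1 = 56, N2 = 22, T1 = 28 Nm
Using T2/T1 = N2/N1
T2 = T1 * N2 / N1
T2 = 28 * 22 / 56
T2 = 616 / 56
T2 = 11 Nm

11 Nm


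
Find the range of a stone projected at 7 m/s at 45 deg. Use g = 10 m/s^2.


Given: v0 = 7 m/s, theta = 45 deg, g = 10 m/s^2
sin(2*45) = sin(90) = 1
Using R = v0^2 * sin(2*theta) / g
R = 7^2 * 1 / 10
R = 49 / 10
R = 49/10 m

49/10 m


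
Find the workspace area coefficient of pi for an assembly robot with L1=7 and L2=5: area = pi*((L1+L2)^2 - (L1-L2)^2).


Given: L1 = 7, L2 = 5
(L1+L2)^2 = (12)^2 = 144
(L1-L2)^2 = (2)^2 = 4
Difference = 144 - 4 = 140
This equals 4*L1*L2 = 4*7*5 = 140
Workspace area = 140*pi

140


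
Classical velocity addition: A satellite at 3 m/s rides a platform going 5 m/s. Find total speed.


Given: object velocity = 3 m/s, platform velocity = 5 m/s (same direction)
Using classical velocity addition: v_total = v_object + v_platform
v_total = 3 + 5
v_total = 8 m/s

8 m/s


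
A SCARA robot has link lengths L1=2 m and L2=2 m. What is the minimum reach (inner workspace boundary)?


Given: L1 = 2 m, L2 = 2 m
For a 2-link planar arm, min reach = |L1 - L2| (second link folded back)
Min reach = |2 - 2|
Min reach = 0 m

0 m


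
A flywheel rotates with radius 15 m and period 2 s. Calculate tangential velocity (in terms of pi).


Given: radius r = 15 m, period T = 2 s
Using v = 2*pi*r / T
v = 2*pi*15 / 2
v = 30*pi / 2
v = 15*pi m/s

15*pi m/s


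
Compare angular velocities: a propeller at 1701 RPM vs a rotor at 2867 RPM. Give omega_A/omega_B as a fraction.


Given: RPM_A = 1701, RPM_B = 2867
omega = 2*pi*RPM/60, so omega_A/omega_B = RPM_A / RPM_B
omega_A/omega_B = 1701 / 2867
omega_A/omega_B = 1701/2867

1701/2867


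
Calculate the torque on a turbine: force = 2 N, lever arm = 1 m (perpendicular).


Given: F = 2 N, r = 1 m, angle = 90 deg (perpendicular)
Using tau = F * r * sin(90)
sin(90) = 1
tau = 2 * 1 * 1
tau = 2 Nm

2 Nm


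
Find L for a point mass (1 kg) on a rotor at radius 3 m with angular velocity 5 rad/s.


Given: m = 1 kg, r = 3 m, omega = 5 rad/s
For a point mass: I = m*r^2
I = 1*3^2 = 1*9 = 9
L = I*omega = 9*5
L = 45 kg*m^2/s

45 kg*m^2/s


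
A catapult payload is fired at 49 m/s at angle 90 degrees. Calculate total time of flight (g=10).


Given: v0 = 49 m/s, theta = 90 deg, g = 10 m/s^2
sin(90) = 1
Using T = 2*v0*sin(theta) / g
T = 2*49*1 / 10
T = 98 / 10
T = 49/5 s

49/5 s


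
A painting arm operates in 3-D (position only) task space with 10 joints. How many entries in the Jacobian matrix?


Given: task space dimension = 3, joints = 10
Jacobian is a 3 x 10 matrix
Total entries = rows * columns
Total = 3 * 10
Total = 30

30


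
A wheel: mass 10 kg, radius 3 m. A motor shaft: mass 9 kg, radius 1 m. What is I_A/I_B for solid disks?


Given: M1=10 kg, R1=3 m, M2=9 kg, R2=1 m
For a disk: I = (1/2)*M*R^2, so I_A/I_B = (M1*R1^2)/(M2*R2^2)
M1*R1^2 = 10*9 = 90
M2*R2^2 = 9*1 = 9
I_A/I_B = 90/9 = 10

10


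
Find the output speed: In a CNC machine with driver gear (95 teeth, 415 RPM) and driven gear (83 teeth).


Given: N1 = 95 teeth, w1 = 415 RPM, N2 = 83 teeth
Using N1*w1 = N2*w2
w2 = N1*w1 / N2
w2 = 95*415 / 83
w2 = 39425 / 83
w2 = 475 RPM

475 RPM


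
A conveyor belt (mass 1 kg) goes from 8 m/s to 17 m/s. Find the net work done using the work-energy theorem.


Given: m = 1 kg, v0 = 8 m/s, v = 17 m/s
Using W = (1/2)*m*(v^2 - v0^2)
v^2 = 17^2 = 289
v0^2 = 8^2 = 64
v^2 - v0^2 = 289 - 64 = 225
W = (1/2)*1*225 = 225/2 J

225/2 J


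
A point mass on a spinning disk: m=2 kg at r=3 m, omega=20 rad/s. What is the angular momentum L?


Given: m = 2 kg, r = 3 m, omega = 20 rad/s
For a point mass: I = m*r^2
I = 2*3^2 = 2*9 = 18
L = I*omega = 18*20
L = 360 kg*m^2/s

360 kg*m^2/s


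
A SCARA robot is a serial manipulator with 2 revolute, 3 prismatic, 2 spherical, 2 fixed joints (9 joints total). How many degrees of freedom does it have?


Given: serial robot with 2 revolute, 3 prismatic, 2 spherical, 2 fixed joints
DOF contribution per joint type: revolute=1, prismatic=1, spherical=3, fixed=0
DOF = 2*1 + 3*1 + 2*3 + 2*0
DOF = 11

11


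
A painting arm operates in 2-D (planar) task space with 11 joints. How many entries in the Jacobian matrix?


Given: task space dimension = 2, joints = 11
Jacobian is a 2 x 11 matrix
Total entries = rows * columns
Total = 2 * 11
Total = 22

22


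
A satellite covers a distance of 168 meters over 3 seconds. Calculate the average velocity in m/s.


Given: distance d = 168 m, time t = 3 s
Using v = d / t
v = 168 / 3
v = 56 m/s

56 m/s


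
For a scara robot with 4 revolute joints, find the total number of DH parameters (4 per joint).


Given: 4 joints, 4 DH parameters per joint (d, theta, a, alpha)
Total DH parameters = number_of_joints * 4
Total = 4 * 4
Total = 16

16


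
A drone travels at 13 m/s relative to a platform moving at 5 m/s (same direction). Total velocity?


Given: object velocity = 13 m/s, platform velocity = 5 m/s (same direction)
Using classical velocity addition: v_total = v_object + v_platform
v_total = 13 + 5
v_total = 18 m/s

18 m/s


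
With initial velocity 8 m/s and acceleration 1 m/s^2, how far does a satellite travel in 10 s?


Given: v0 = 8 m/s, a = 1 m/s^2, t = 10 s
Using s = v0*t + (1/2)*a*t^2
s = 8*10 + (1/2)*1*10^2
s = 80 + (1/2)*100
s = 80 + 50
s = 130

130 m


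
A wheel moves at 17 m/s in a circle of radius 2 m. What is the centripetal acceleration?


Given: v = 17 m/s, r = 2 m
Using a_c = v^2 / r
a_c = 17^2 / 2
a_c = 289 / 2
a_c = 289/2 m/s^2

289/2 m/s^2


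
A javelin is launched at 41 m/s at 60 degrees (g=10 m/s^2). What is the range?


Given: v0 = 41 m/s, theta = 60 deg, g = 10 m/s^2
sin(2*60) = sin(120) = sqrt(3)/2
Using R = v0^2 * sin(2*theta) / g
R = 41^2 * (sqrt(3)/2) / 10
R = 1681 * sqrt(3) / 20
R = 1681/20*sqrt(3) m

1681/20*sqrt(3) m


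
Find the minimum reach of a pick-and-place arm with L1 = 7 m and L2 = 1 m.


Given: L1 = 7 m, L2 = 1 m
For a 2-link planar arm, min reach = |L1 - L2| (second link folded back)
Min reach = |7 - 1|
Min reach = 6 m

6 m


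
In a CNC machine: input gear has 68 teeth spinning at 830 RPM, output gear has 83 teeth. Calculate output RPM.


Given: N1 = 68 teeth, w1 = 830 RPM, N2 = 83 teeth
Using N1*w1 = N2*w2
w2 = N1*w1 / N2
w2 = 68*830 / 83
w2 = 56440 / 83
w2 = 680 RPM

680 RPM


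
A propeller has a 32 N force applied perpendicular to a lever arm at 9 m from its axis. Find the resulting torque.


Given: F = 32 N, r = 9 m, angle = 90 deg (perpendicular)
Using tau = F * r * sin(90)
sin(90) = 1
tau = 32 * 9 * 1
tau = 288 Nm

288 Nm


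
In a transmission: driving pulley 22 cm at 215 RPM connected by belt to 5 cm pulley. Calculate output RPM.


Given: D1 = 22 cm, w1 = 215 RPM, D2 = 5 cm
Using D1*w1 = D2*w2
w2 = D1*w1 / D2
w2 = 22*215 / 5
w2 = 4730 / 5
w2 = 946 RPM

946 RPM


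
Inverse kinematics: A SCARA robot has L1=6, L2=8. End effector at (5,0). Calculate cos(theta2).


Given: L1 = 6, L2 = 8, target (x, y) = (5, 0)
Using cos(theta2) = (x^2 + y^2 - L1^2 - L2^2) / (2*L1*L2)
x^2 + y^2 = 5^2 + 0 = 25
L1^2 + L2^2 = 36 + 64 = 100
Numerator = 25 - 100 = -75
Denominator = 2*6*8 = 96
cos(theta2) = -75/96 = -25/32

-25/32


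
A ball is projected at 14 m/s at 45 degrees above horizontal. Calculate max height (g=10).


Given: v0 = 14 m/s, theta = 45 deg, g = 10 m/s^2
sin^2(45) = 1/2
Using H = v0^2 * sin^2(theta) / (2*g)
H = 14^2 * 1/2 / (2*10)
H = 196 * 1/2 / 20
H = 98 / 20
H = 49/10 m

49/10 m


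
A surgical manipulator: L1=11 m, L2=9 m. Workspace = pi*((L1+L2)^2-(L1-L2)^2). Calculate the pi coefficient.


Given: L1 = 11, L2 = 9
(L1+L2)^2 = (20)^2 = 400
(L1-L2)^2 = (2)^2 = 4
Difference = 400 - 4 = 396
This equals 4*L1*L2 = 4*11*9 = 396
Workspace area = 396*pi

396


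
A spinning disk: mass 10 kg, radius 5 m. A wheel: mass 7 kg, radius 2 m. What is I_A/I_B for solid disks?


Given: M1=10 kg, R1=5 m, M2=7 kg, R2=2 m
For a disk: I = (1/2)*M*R^2, so I_A/I_B = (M1*R1^2)/(M2*R2^2)
M1*R1^2 = 10*25 = 250
M2*R2^2 = 7*4 = 28
I_A/I_B = 250/28 = 125/14

125/14


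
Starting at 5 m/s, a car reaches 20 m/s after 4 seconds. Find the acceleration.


Given: initial velocity v0 = 5 m/s, final velocity v = 20 m/s, time t = 4 s
Using a = (v - v0) / t
a = (20 - 5) / 4
a = 15 / 4
a = 15/4 m/s^2

15/4 m/s^2


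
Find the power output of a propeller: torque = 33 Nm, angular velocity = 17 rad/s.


Given: tau = 33 Nm, omega = 17 rad/s
Using P = tau * omega
P = 33 * 17
P = 561 W

561 W


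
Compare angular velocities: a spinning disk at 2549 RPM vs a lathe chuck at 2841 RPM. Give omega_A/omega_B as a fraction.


Given: RPM_A = 2549, RPM_B = 2841
omega = 2*pi*RPM/60, so omega_A/omega_B = RPM_A / RPM_B
omega_A/omega_B = 2549 / 2841
omega_A/omega_B = 2549/2841

2549/2841


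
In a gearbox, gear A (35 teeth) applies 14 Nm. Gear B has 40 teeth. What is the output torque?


Given: N1 = 35, N2 = 40, T1 = 14 Nm
Using T2/T1 = N2/N1
T2 = T1 * N2 / N1
T2 = 14 * 40 / 35
T2 = 560 / 35
T2 = 16 Nm

16 Nm


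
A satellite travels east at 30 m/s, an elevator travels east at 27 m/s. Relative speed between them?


Given: v_A = 30 m/s east, v_B = 27 m/s east
Both move in the same direction; relative speed = |v_A - v_B|
|30 - 27| = |3|
= 3 m/s

3 m/s


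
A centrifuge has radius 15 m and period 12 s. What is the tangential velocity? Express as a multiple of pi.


Given: radius r = 15 m, period T = 12 s
Using v = 2*pi*r / T
v = 2*pi*15 / 12
v = 30*pi / 12
v = 5/2*pi m/s

5/2*pi m/s


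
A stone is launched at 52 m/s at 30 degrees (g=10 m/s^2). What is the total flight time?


Given: v0 = 52 m/s, theta = 30 deg, g = 10 m/s^2
sin(30) = 1/2
Using T = 2*v0*sin(theta) / g
T = 2*52*1/2 / 10
T = 52 / 10
T = 26/5 s

26/5 s


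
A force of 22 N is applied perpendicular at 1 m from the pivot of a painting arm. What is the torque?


Given: F = 22 N, r = 1 m, angle = 90 deg (perpendicular)
Using tau = F * r * sin(90)
sin(90) = 1
tau = 22 * 1 * 1
tau = 22 Nm

22 Nm


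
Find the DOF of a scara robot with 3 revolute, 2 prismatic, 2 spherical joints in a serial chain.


Given: serial robot with 3 revolute, 2 prismatic, 2 spherical joints
DOF contribution per joint type: revolute=1, prismatic=1, spherical=3, fixed=0
DOF = 3*1 + 2*1 + 2*3
DOF = 11

11


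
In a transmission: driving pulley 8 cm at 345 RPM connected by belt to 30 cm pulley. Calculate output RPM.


Given: D1 = 8 cm, w1 = 345 RPM, D2 = 30 cm
Using D1*w1 = D2*w2
w2 = D1*w1 / D2
w2 = 8*345 / 30
w2 = 2760 / 30
w2 = 92 RPM

92 RPM


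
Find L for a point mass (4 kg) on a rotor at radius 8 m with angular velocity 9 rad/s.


Given: m = 4 kg, r = 8 m, omega = 9 rad/s
For a point mass: I = m*r^2
I = 4*8^2 = 4*64 = 256
L = I*omega = 256*9
L = 2304 kg*m^2/s

2304 kg*m^2/s


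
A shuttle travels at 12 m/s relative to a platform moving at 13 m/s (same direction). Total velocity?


Given: object velocity = 12 m/s, platform velocity = 13 m/s (same direction)
Using classical velocity addition: v_total = v_object + v_platform
v_total = 12 + 13
v_total = 25 m/s

25 m/s


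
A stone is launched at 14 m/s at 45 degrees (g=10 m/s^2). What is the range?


Given: v0 = 14 m/s, theta = 45 deg, g = 10 m/s^2
sin(2*45) = sin(90) = 1
Using R = v0^2 * sin(2*theta) / g
R = 14^2 * 1 / 10
R = 196 / 10
R = 98/5 m

98/5 m


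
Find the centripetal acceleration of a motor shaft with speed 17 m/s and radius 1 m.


Given: v = 17 m/s, r = 1 m
Using a_c = v^2 / r
a_c = 17^2 / 1
a_c = 289 / 1
a_c = 289 m/s^2

289 m/s^2


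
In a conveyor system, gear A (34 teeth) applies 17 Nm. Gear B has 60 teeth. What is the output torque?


Given: N1 = 34, N2 = 60, T1 = 17 Nm
Using T2/T1 = N2/N1
T2 = T1 * N2 / N1
T2 = 17 * 60 / 34
T2 = 1020 / 34
T2 = 30 Nm

30 Nm


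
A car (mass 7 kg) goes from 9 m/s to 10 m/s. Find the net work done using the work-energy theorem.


Given: m = 7 kg, v0 = 9 m/s, v = 10 m/s
Using W = (1/2)*m*(v^2 - v0^2)
v^2 = 10^2 = 100
v0^2 = 9^2 = 81
v^2 - v0^2 = 100 - 81 = 19
W = (1/2)*7*19 = 133/2 J

133/2 J


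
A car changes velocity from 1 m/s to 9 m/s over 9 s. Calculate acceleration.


Given: initial velocity v0 = 1 m/s, final velocity v = 9 m/s, time t = 9 s
Using a = (v - v0) / t
a = (9 - 1) / 9
a = 8 / 9
a = 8/9 m/s^2

8/9 m/s^2


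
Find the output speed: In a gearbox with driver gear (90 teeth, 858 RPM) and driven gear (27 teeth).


Given: N1 = 90 teeth, w1 = 858 RPM, N2 = 27 teeth
Using N1*w1 = N2*w2
w2 = N1*w1 / N2
w2 = 90*858 / 27
w2 = 77220 / 27
w2 = 2860 RPM

2860 RPM


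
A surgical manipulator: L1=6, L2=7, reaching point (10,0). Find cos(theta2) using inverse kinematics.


Given: L1 = 6, L2 = 7, target (x, y) = (10, 0)
Using cos(theta2) = (x^2 + y^2 - L1^2 - L2^2) / (2*L1*L2)
x^2 + y^2 = 10^2 + 0 = 100
L1^2 + L2^2 = 36 + 49 = 85
Numerator = 100 - 85 = 15
Denominator = 2*6*7 = 84
cos(theta2) = 15/84 = 5/28

5/28


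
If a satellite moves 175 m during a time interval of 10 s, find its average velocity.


Given: distance d = 175 m, time t = 10 s
Using v = d / t
v = 175 / 10
v = 35/2 m/s

35/2 m/s


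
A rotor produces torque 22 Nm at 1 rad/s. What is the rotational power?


Given: tau = 22 Nm, omega = 1 rad/s
Using P = tau * omega
P = 22 * 1
P = 22 W

22 W


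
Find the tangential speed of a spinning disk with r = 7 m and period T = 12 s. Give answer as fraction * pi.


Given: radius r = 7 m, period T = 12 s
Using v = 2*pi*r / T
v = 2*pi*7 / 12
v = 14*pi / 12
v = 7/6*pi m/s

7/6*pi m/s


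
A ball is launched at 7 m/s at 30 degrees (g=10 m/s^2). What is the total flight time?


Given: v0 = 7 m/s, theta = 30 deg, g = 10 m/s^2
sin(30) = 1/2
Using T = 2*v0*sin(theta) / g
T = 2*7*1/2 / 10
T = 7 / 10
T = 7/10 s

7/10 s


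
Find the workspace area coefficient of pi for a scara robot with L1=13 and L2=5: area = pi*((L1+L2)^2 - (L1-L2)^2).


Given: L1 = 13, L2 = 5
(L1+L2)^2 = (18)^2 = 324
(L1-L2)^2 = (8)^2 = 64
Difference = 324 - 64 = 260
This equals 4*L1*L2 = 4*13*5 = 260
Workspace area = 260*pi

260


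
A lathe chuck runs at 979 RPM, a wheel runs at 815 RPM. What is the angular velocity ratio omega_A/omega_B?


Given: RPM_A = 979, RPM_B = 815
omega = 2*pi*RPM/60, so omega_A/omega_B = RPM_A / RPM_B
omega_A/omega_B = 979 / 815
omega_A/omega_B = 979/815

979/815


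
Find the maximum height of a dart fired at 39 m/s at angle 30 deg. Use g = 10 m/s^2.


Given: v0 = 39 m/s, theta = 30 deg, g = 10 m/s^2
sin^2(30) = 1/4
Using H = v0^2 * sin^2(theta) / (2*g)
H = 39^2 * 1/4 / (2*10)
H = 1521 * 1/4 / 20
H = 1521/4 / 20
H = 1521/80 m

1521/80 m
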